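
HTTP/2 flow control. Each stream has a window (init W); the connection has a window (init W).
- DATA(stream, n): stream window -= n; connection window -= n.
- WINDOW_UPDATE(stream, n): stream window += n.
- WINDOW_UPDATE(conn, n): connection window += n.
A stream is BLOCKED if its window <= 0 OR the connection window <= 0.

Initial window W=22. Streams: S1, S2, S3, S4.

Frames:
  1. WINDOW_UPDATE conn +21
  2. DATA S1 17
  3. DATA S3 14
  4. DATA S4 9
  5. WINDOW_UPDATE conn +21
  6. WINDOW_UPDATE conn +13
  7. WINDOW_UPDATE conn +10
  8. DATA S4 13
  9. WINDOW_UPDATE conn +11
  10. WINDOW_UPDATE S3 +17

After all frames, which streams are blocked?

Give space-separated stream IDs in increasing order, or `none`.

Answer: S4

Derivation:
Op 1: conn=43 S1=22 S2=22 S3=22 S4=22 blocked=[]
Op 2: conn=26 S1=5 S2=22 S3=22 S4=22 blocked=[]
Op 3: conn=12 S1=5 S2=22 S3=8 S4=22 blocked=[]
Op 4: conn=3 S1=5 S2=22 S3=8 S4=13 blocked=[]
Op 5: conn=24 S1=5 S2=22 S3=8 S4=13 blocked=[]
Op 6: conn=37 S1=5 S2=22 S3=8 S4=13 blocked=[]
Op 7: conn=47 S1=5 S2=22 S3=8 S4=13 blocked=[]
Op 8: conn=34 S1=5 S2=22 S3=8 S4=0 blocked=[4]
Op 9: conn=45 S1=5 S2=22 S3=8 S4=0 blocked=[4]
Op 10: conn=45 S1=5 S2=22 S3=25 S4=0 blocked=[4]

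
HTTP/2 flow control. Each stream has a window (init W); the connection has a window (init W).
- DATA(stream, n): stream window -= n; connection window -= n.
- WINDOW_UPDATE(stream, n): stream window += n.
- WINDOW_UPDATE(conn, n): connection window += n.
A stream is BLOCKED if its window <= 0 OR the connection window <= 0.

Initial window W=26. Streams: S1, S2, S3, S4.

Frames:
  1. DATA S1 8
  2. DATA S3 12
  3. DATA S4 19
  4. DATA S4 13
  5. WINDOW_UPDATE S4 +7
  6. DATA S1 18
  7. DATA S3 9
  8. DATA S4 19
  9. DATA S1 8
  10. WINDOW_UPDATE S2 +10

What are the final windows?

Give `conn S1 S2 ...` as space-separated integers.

Answer: -80 -8 36 5 -18

Derivation:
Op 1: conn=18 S1=18 S2=26 S3=26 S4=26 blocked=[]
Op 2: conn=6 S1=18 S2=26 S3=14 S4=26 blocked=[]
Op 3: conn=-13 S1=18 S2=26 S3=14 S4=7 blocked=[1, 2, 3, 4]
Op 4: conn=-26 S1=18 S2=26 S3=14 S4=-6 blocked=[1, 2, 3, 4]
Op 5: conn=-26 S1=18 S2=26 S3=14 S4=1 blocked=[1, 2, 3, 4]
Op 6: conn=-44 S1=0 S2=26 S3=14 S4=1 blocked=[1, 2, 3, 4]
Op 7: conn=-53 S1=0 S2=26 S3=5 S4=1 blocked=[1, 2, 3, 4]
Op 8: conn=-72 S1=0 S2=26 S3=5 S4=-18 blocked=[1, 2, 3, 4]
Op 9: conn=-80 S1=-8 S2=26 S3=5 S4=-18 blocked=[1, 2, 3, 4]
Op 10: conn=-80 S1=-8 S2=36 S3=5 S4=-18 blocked=[1, 2, 3, 4]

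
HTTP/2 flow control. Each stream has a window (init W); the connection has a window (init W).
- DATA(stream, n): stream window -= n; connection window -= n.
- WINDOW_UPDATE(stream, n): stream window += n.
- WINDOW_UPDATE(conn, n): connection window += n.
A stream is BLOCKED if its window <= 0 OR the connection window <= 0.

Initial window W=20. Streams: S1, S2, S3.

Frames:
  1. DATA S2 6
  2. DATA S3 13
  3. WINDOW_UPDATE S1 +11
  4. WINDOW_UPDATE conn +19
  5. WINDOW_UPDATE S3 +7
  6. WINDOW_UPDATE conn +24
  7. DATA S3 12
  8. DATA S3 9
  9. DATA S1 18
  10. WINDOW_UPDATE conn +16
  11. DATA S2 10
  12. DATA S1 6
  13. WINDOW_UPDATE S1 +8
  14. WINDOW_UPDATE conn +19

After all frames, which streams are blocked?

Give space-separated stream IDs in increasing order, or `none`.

Op 1: conn=14 S1=20 S2=14 S3=20 blocked=[]
Op 2: conn=1 S1=20 S2=14 S3=7 blocked=[]
Op 3: conn=1 S1=31 S2=14 S3=7 blocked=[]
Op 4: conn=20 S1=31 S2=14 S3=7 blocked=[]
Op 5: conn=20 S1=31 S2=14 S3=14 blocked=[]
Op 6: conn=44 S1=31 S2=14 S3=14 blocked=[]
Op 7: conn=32 S1=31 S2=14 S3=2 blocked=[]
Op 8: conn=23 S1=31 S2=14 S3=-7 blocked=[3]
Op 9: conn=5 S1=13 S2=14 S3=-7 blocked=[3]
Op 10: conn=21 S1=13 S2=14 S3=-7 blocked=[3]
Op 11: conn=11 S1=13 S2=4 S3=-7 blocked=[3]
Op 12: conn=5 S1=7 S2=4 S3=-7 blocked=[3]
Op 13: conn=5 S1=15 S2=4 S3=-7 blocked=[3]
Op 14: conn=24 S1=15 S2=4 S3=-7 blocked=[3]

Answer: S3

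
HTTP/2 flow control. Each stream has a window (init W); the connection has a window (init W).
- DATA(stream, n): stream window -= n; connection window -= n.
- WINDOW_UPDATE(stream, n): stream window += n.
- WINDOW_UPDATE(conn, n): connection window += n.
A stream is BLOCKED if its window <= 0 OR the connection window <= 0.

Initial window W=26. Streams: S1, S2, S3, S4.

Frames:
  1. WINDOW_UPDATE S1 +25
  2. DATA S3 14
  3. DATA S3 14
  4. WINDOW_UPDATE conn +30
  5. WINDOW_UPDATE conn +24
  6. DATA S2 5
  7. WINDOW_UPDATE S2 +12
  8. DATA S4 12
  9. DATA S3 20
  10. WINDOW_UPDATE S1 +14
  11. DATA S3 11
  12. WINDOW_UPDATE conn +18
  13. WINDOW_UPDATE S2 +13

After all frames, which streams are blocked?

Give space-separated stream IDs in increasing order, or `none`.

Answer: S3

Derivation:
Op 1: conn=26 S1=51 S2=26 S3=26 S4=26 blocked=[]
Op 2: conn=12 S1=51 S2=26 S3=12 S4=26 blocked=[]
Op 3: conn=-2 S1=51 S2=26 S3=-2 S4=26 blocked=[1, 2, 3, 4]
Op 4: conn=28 S1=51 S2=26 S3=-2 S4=26 blocked=[3]
Op 5: conn=52 S1=51 S2=26 S3=-2 S4=26 blocked=[3]
Op 6: conn=47 S1=51 S2=21 S3=-2 S4=26 blocked=[3]
Op 7: conn=47 S1=51 S2=33 S3=-2 S4=26 blocked=[3]
Op 8: conn=35 S1=51 S2=33 S3=-2 S4=14 blocked=[3]
Op 9: conn=15 S1=51 S2=33 S3=-22 S4=14 blocked=[3]
Op 10: conn=15 S1=65 S2=33 S3=-22 S4=14 blocked=[3]
Op 11: conn=4 S1=65 S2=33 S3=-33 S4=14 blocked=[3]
Op 12: conn=22 S1=65 S2=33 S3=-33 S4=14 blocked=[3]
Op 13: conn=22 S1=65 S2=46 S3=-33 S4=14 blocked=[3]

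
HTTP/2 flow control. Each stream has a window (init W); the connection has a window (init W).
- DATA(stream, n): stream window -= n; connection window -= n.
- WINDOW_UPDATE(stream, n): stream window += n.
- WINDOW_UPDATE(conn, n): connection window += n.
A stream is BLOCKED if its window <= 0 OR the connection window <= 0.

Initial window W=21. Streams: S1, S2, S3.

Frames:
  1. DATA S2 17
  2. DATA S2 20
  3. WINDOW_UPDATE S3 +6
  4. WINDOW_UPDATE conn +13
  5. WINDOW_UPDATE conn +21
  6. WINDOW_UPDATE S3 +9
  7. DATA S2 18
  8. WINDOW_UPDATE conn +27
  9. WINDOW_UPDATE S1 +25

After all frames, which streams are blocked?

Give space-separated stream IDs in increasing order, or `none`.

Op 1: conn=4 S1=21 S2=4 S3=21 blocked=[]
Op 2: conn=-16 S1=21 S2=-16 S3=21 blocked=[1, 2, 3]
Op 3: conn=-16 S1=21 S2=-16 S3=27 blocked=[1, 2, 3]
Op 4: conn=-3 S1=21 S2=-16 S3=27 blocked=[1, 2, 3]
Op 5: conn=18 S1=21 S2=-16 S3=27 blocked=[2]
Op 6: conn=18 S1=21 S2=-16 S3=36 blocked=[2]
Op 7: conn=0 S1=21 S2=-34 S3=36 blocked=[1, 2, 3]
Op 8: conn=27 S1=21 S2=-34 S3=36 blocked=[2]
Op 9: conn=27 S1=46 S2=-34 S3=36 blocked=[2]

Answer: S2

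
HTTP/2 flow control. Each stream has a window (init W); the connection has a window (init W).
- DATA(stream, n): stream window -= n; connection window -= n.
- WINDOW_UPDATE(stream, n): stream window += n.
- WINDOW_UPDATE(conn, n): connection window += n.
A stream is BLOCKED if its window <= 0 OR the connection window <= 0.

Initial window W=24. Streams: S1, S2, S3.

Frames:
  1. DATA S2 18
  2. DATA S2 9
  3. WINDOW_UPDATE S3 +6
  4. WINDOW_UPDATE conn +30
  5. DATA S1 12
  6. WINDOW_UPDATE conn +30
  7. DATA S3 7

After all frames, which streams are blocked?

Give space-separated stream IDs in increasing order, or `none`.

Op 1: conn=6 S1=24 S2=6 S3=24 blocked=[]
Op 2: conn=-3 S1=24 S2=-3 S3=24 blocked=[1, 2, 3]
Op 3: conn=-3 S1=24 S2=-3 S3=30 blocked=[1, 2, 3]
Op 4: conn=27 S1=24 S2=-3 S3=30 blocked=[2]
Op 5: conn=15 S1=12 S2=-3 S3=30 blocked=[2]
Op 6: conn=45 S1=12 S2=-3 S3=30 blocked=[2]
Op 7: conn=38 S1=12 S2=-3 S3=23 blocked=[2]

Answer: S2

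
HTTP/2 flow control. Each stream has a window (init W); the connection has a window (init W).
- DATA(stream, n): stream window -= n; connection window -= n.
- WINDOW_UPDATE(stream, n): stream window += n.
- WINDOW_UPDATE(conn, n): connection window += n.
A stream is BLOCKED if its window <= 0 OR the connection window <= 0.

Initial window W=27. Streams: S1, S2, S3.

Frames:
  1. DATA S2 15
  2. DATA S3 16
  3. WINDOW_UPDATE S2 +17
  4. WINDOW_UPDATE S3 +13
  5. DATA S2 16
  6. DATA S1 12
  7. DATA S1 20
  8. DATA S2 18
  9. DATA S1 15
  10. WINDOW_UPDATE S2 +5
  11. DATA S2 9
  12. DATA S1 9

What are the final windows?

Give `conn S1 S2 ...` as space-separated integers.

Answer: -103 -29 -9 24

Derivation:
Op 1: conn=12 S1=27 S2=12 S3=27 blocked=[]
Op 2: conn=-4 S1=27 S2=12 S3=11 blocked=[1, 2, 3]
Op 3: conn=-4 S1=27 S2=29 S3=11 blocked=[1, 2, 3]
Op 4: conn=-4 S1=27 S2=29 S3=24 blocked=[1, 2, 3]
Op 5: conn=-20 S1=27 S2=13 S3=24 blocked=[1, 2, 3]
Op 6: conn=-32 S1=15 S2=13 S3=24 blocked=[1, 2, 3]
Op 7: conn=-52 S1=-5 S2=13 S3=24 blocked=[1, 2, 3]
Op 8: conn=-70 S1=-5 S2=-5 S3=24 blocked=[1, 2, 3]
Op 9: conn=-85 S1=-20 S2=-5 S3=24 blocked=[1, 2, 3]
Op 10: conn=-85 S1=-20 S2=0 S3=24 blocked=[1, 2, 3]
Op 11: conn=-94 S1=-20 S2=-9 S3=24 blocked=[1, 2, 3]
Op 12: conn=-103 S1=-29 S2=-9 S3=24 blocked=[1, 2, 3]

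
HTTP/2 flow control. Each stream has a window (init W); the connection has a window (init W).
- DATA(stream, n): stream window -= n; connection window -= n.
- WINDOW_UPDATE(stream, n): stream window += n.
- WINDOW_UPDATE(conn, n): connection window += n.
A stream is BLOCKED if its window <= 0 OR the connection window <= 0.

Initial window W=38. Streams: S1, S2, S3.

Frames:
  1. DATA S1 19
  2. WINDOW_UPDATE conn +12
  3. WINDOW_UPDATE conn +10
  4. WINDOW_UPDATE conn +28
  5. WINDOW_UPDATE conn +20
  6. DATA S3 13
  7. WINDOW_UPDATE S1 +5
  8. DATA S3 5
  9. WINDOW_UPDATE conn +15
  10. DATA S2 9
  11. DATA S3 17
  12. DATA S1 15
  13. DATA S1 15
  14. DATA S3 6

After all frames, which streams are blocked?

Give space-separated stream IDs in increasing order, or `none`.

Op 1: conn=19 S1=19 S2=38 S3=38 blocked=[]
Op 2: conn=31 S1=19 S2=38 S3=38 blocked=[]
Op 3: conn=41 S1=19 S2=38 S3=38 blocked=[]
Op 4: conn=69 S1=19 S2=38 S3=38 blocked=[]
Op 5: conn=89 S1=19 S2=38 S3=38 blocked=[]
Op 6: conn=76 S1=19 S2=38 S3=25 blocked=[]
Op 7: conn=76 S1=24 S2=38 S3=25 blocked=[]
Op 8: conn=71 S1=24 S2=38 S3=20 blocked=[]
Op 9: conn=86 S1=24 S2=38 S3=20 blocked=[]
Op 10: conn=77 S1=24 S2=29 S3=20 blocked=[]
Op 11: conn=60 S1=24 S2=29 S3=3 blocked=[]
Op 12: conn=45 S1=9 S2=29 S3=3 blocked=[]
Op 13: conn=30 S1=-6 S2=29 S3=3 blocked=[1]
Op 14: conn=24 S1=-6 S2=29 S3=-3 blocked=[1, 3]

Answer: S1 S3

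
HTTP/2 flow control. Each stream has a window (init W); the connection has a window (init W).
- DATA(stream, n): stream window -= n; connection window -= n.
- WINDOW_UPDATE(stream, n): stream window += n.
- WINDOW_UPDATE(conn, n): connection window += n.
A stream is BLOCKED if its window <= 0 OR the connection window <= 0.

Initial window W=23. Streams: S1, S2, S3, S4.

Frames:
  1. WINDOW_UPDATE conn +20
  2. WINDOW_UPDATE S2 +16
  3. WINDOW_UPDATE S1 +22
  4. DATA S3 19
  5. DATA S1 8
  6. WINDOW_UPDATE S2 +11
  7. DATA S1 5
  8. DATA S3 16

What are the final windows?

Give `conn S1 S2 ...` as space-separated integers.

Op 1: conn=43 S1=23 S2=23 S3=23 S4=23 blocked=[]
Op 2: conn=43 S1=23 S2=39 S3=23 S4=23 blocked=[]
Op 3: conn=43 S1=45 S2=39 S3=23 S4=23 blocked=[]
Op 4: conn=24 S1=45 S2=39 S3=4 S4=23 blocked=[]
Op 5: conn=16 S1=37 S2=39 S3=4 S4=23 blocked=[]
Op 6: conn=16 S1=37 S2=50 S3=4 S4=23 blocked=[]
Op 7: conn=11 S1=32 S2=50 S3=4 S4=23 blocked=[]
Op 8: conn=-5 S1=32 S2=50 S3=-12 S4=23 blocked=[1, 2, 3, 4]

Answer: -5 32 50 -12 23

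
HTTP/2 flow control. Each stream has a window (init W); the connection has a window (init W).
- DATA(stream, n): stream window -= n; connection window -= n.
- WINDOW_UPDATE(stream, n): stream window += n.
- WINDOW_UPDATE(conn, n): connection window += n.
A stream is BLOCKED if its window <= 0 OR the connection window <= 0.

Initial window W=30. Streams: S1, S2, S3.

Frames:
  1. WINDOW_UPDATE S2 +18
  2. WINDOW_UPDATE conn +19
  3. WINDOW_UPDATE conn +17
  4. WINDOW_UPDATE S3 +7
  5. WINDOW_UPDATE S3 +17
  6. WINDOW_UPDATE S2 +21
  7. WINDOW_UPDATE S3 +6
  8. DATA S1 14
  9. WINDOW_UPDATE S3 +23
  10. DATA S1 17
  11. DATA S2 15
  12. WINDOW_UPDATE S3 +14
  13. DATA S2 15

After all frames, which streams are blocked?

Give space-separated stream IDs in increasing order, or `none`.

Answer: S1

Derivation:
Op 1: conn=30 S1=30 S2=48 S3=30 blocked=[]
Op 2: conn=49 S1=30 S2=48 S3=30 blocked=[]
Op 3: conn=66 S1=30 S2=48 S3=30 blocked=[]
Op 4: conn=66 S1=30 S2=48 S3=37 blocked=[]
Op 5: conn=66 S1=30 S2=48 S3=54 blocked=[]
Op 6: conn=66 S1=30 S2=69 S3=54 blocked=[]
Op 7: conn=66 S1=30 S2=69 S3=60 blocked=[]
Op 8: conn=52 S1=16 S2=69 S3=60 blocked=[]
Op 9: conn=52 S1=16 S2=69 S3=83 blocked=[]
Op 10: conn=35 S1=-1 S2=69 S3=83 blocked=[1]
Op 11: conn=20 S1=-1 S2=54 S3=83 blocked=[1]
Op 12: conn=20 S1=-1 S2=54 S3=97 blocked=[1]
Op 13: conn=5 S1=-1 S2=39 S3=97 blocked=[1]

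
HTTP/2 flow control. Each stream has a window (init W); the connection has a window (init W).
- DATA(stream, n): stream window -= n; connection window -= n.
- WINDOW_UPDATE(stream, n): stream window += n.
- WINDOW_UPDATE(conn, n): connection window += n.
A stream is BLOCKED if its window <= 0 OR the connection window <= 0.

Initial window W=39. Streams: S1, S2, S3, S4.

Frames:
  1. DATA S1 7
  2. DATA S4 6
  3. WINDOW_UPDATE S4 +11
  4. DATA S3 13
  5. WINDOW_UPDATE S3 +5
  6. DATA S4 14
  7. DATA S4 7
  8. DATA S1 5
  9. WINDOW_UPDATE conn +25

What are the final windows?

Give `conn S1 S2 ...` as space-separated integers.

Answer: 12 27 39 31 23

Derivation:
Op 1: conn=32 S1=32 S2=39 S3=39 S4=39 blocked=[]
Op 2: conn=26 S1=32 S2=39 S3=39 S4=33 blocked=[]
Op 3: conn=26 S1=32 S2=39 S3=39 S4=44 blocked=[]
Op 4: conn=13 S1=32 S2=39 S3=26 S4=44 blocked=[]
Op 5: conn=13 S1=32 S2=39 S3=31 S4=44 blocked=[]
Op 6: conn=-1 S1=32 S2=39 S3=31 S4=30 blocked=[1, 2, 3, 4]
Op 7: conn=-8 S1=32 S2=39 S3=31 S4=23 blocked=[1, 2, 3, 4]
Op 8: conn=-13 S1=27 S2=39 S3=31 S4=23 blocked=[1, 2, 3, 4]
Op 9: conn=12 S1=27 S2=39 S3=31 S4=23 blocked=[]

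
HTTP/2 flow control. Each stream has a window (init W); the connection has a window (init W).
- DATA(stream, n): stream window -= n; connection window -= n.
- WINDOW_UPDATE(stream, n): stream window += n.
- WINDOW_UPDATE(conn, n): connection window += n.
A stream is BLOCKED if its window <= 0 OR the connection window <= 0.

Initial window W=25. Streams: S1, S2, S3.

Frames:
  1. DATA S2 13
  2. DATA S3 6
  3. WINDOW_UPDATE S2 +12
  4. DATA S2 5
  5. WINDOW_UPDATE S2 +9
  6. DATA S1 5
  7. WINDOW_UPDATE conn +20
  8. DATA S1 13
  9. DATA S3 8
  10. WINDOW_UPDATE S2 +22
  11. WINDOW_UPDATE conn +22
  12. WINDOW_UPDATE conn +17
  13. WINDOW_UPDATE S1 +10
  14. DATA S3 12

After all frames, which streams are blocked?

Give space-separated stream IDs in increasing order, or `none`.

Answer: S3

Derivation:
Op 1: conn=12 S1=25 S2=12 S3=25 blocked=[]
Op 2: conn=6 S1=25 S2=12 S3=19 blocked=[]
Op 3: conn=6 S1=25 S2=24 S3=19 blocked=[]
Op 4: conn=1 S1=25 S2=19 S3=19 blocked=[]
Op 5: conn=1 S1=25 S2=28 S3=19 blocked=[]
Op 6: conn=-4 S1=20 S2=28 S3=19 blocked=[1, 2, 3]
Op 7: conn=16 S1=20 S2=28 S3=19 blocked=[]
Op 8: conn=3 S1=7 S2=28 S3=19 blocked=[]
Op 9: conn=-5 S1=7 S2=28 S3=11 blocked=[1, 2, 3]
Op 10: conn=-5 S1=7 S2=50 S3=11 blocked=[1, 2, 3]
Op 11: conn=17 S1=7 S2=50 S3=11 blocked=[]
Op 12: conn=34 S1=7 S2=50 S3=11 blocked=[]
Op 13: conn=34 S1=17 S2=50 S3=11 blocked=[]
Op 14: conn=22 S1=17 S2=50 S3=-1 blocked=[3]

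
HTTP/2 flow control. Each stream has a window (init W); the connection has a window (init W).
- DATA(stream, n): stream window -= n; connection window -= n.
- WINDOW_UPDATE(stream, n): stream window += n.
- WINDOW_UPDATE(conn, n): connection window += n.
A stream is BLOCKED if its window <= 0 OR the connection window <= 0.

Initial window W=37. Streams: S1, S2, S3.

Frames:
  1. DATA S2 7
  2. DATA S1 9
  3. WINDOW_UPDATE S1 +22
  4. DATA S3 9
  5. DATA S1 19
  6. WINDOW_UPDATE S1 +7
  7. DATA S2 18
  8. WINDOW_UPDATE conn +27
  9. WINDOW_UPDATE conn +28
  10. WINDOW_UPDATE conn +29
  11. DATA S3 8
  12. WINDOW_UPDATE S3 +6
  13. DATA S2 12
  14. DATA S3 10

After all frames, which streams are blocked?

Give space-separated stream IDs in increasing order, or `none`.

Op 1: conn=30 S1=37 S2=30 S3=37 blocked=[]
Op 2: conn=21 S1=28 S2=30 S3=37 blocked=[]
Op 3: conn=21 S1=50 S2=30 S3=37 blocked=[]
Op 4: conn=12 S1=50 S2=30 S3=28 blocked=[]
Op 5: conn=-7 S1=31 S2=30 S3=28 blocked=[1, 2, 3]
Op 6: conn=-7 S1=38 S2=30 S3=28 blocked=[1, 2, 3]
Op 7: conn=-25 S1=38 S2=12 S3=28 blocked=[1, 2, 3]
Op 8: conn=2 S1=38 S2=12 S3=28 blocked=[]
Op 9: conn=30 S1=38 S2=12 S3=28 blocked=[]
Op 10: conn=59 S1=38 S2=12 S3=28 blocked=[]
Op 11: conn=51 S1=38 S2=12 S3=20 blocked=[]
Op 12: conn=51 S1=38 S2=12 S3=26 blocked=[]
Op 13: conn=39 S1=38 S2=0 S3=26 blocked=[2]
Op 14: conn=29 S1=38 S2=0 S3=16 blocked=[2]

Answer: S2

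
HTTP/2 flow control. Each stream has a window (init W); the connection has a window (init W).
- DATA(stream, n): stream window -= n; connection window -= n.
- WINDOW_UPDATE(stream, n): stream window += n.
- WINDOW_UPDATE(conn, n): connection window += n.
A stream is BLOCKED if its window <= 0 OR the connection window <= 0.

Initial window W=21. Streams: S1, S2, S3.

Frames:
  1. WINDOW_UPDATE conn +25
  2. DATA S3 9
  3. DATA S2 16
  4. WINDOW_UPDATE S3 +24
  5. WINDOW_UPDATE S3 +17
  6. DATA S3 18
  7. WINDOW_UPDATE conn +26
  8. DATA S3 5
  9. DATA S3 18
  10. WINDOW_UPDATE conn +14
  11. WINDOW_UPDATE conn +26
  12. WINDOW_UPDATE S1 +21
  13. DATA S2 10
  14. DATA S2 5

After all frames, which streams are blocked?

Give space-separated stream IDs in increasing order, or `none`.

Op 1: conn=46 S1=21 S2=21 S3=21 blocked=[]
Op 2: conn=37 S1=21 S2=21 S3=12 blocked=[]
Op 3: conn=21 S1=21 S2=5 S3=12 blocked=[]
Op 4: conn=21 S1=21 S2=5 S3=36 blocked=[]
Op 5: conn=21 S1=21 S2=5 S3=53 blocked=[]
Op 6: conn=3 S1=21 S2=5 S3=35 blocked=[]
Op 7: conn=29 S1=21 S2=5 S3=35 blocked=[]
Op 8: conn=24 S1=21 S2=5 S3=30 blocked=[]
Op 9: conn=6 S1=21 S2=5 S3=12 blocked=[]
Op 10: conn=20 S1=21 S2=5 S3=12 blocked=[]
Op 11: conn=46 S1=21 S2=5 S3=12 blocked=[]
Op 12: conn=46 S1=42 S2=5 S3=12 blocked=[]
Op 13: conn=36 S1=42 S2=-5 S3=12 blocked=[2]
Op 14: conn=31 S1=42 S2=-10 S3=12 blocked=[2]

Answer: S2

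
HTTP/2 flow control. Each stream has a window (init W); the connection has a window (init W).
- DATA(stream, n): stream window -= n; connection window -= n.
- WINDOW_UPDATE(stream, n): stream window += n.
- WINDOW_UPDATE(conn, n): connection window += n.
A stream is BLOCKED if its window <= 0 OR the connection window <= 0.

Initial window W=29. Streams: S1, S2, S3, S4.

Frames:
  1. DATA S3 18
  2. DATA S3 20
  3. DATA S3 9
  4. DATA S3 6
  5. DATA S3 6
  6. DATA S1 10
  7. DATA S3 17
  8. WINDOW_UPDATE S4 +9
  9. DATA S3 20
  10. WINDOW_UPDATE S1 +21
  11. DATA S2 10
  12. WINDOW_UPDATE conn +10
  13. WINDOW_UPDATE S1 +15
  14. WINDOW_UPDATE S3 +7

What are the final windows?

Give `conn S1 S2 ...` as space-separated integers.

Answer: -77 55 19 -60 38

Derivation:
Op 1: conn=11 S1=29 S2=29 S3=11 S4=29 blocked=[]
Op 2: conn=-9 S1=29 S2=29 S3=-9 S4=29 blocked=[1, 2, 3, 4]
Op 3: conn=-18 S1=29 S2=29 S3=-18 S4=29 blocked=[1, 2, 3, 4]
Op 4: conn=-24 S1=29 S2=29 S3=-24 S4=29 blocked=[1, 2, 3, 4]
Op 5: conn=-30 S1=29 S2=29 S3=-30 S4=29 blocked=[1, 2, 3, 4]
Op 6: conn=-40 S1=19 S2=29 S3=-30 S4=29 blocked=[1, 2, 3, 4]
Op 7: conn=-57 S1=19 S2=29 S3=-47 S4=29 blocked=[1, 2, 3, 4]
Op 8: conn=-57 S1=19 S2=29 S3=-47 S4=38 blocked=[1, 2, 3, 4]
Op 9: conn=-77 S1=19 S2=29 S3=-67 S4=38 blocked=[1, 2, 3, 4]
Op 10: conn=-77 S1=40 S2=29 S3=-67 S4=38 blocked=[1, 2, 3, 4]
Op 11: conn=-87 S1=40 S2=19 S3=-67 S4=38 blocked=[1, 2, 3, 4]
Op 12: conn=-77 S1=40 S2=19 S3=-67 S4=38 blocked=[1, 2, 3, 4]
Op 13: conn=-77 S1=55 S2=19 S3=-67 S4=38 blocked=[1, 2, 3, 4]
Op 14: conn=-77 S1=55 S2=19 S3=-60 S4=38 blocked=[1, 2, 3, 4]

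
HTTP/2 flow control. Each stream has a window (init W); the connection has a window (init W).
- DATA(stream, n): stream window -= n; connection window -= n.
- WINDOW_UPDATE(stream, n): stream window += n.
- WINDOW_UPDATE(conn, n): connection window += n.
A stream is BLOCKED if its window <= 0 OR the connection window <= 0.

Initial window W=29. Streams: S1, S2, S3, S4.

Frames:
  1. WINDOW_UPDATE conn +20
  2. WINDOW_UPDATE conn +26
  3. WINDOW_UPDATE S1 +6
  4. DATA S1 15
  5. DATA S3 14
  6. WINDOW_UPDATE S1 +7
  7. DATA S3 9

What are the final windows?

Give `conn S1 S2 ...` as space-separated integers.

Op 1: conn=49 S1=29 S2=29 S3=29 S4=29 blocked=[]
Op 2: conn=75 S1=29 S2=29 S3=29 S4=29 blocked=[]
Op 3: conn=75 S1=35 S2=29 S3=29 S4=29 blocked=[]
Op 4: conn=60 S1=20 S2=29 S3=29 S4=29 blocked=[]
Op 5: conn=46 S1=20 S2=29 S3=15 S4=29 blocked=[]
Op 6: conn=46 S1=27 S2=29 S3=15 S4=29 blocked=[]
Op 7: conn=37 S1=27 S2=29 S3=6 S4=29 blocked=[]

Answer: 37 27 29 6 29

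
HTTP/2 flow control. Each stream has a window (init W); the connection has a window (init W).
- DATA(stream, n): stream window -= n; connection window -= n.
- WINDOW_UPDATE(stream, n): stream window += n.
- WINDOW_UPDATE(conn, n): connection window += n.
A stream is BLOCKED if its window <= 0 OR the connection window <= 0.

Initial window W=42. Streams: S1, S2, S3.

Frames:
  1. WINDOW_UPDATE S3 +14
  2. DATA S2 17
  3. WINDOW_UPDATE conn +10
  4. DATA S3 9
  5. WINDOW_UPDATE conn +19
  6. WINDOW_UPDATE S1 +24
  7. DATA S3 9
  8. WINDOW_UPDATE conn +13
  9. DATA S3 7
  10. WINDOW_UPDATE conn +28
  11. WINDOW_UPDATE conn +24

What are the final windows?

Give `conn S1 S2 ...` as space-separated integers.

Op 1: conn=42 S1=42 S2=42 S3=56 blocked=[]
Op 2: conn=25 S1=42 S2=25 S3=56 blocked=[]
Op 3: conn=35 S1=42 S2=25 S3=56 blocked=[]
Op 4: conn=26 S1=42 S2=25 S3=47 blocked=[]
Op 5: conn=45 S1=42 S2=25 S3=47 blocked=[]
Op 6: conn=45 S1=66 S2=25 S3=47 blocked=[]
Op 7: conn=36 S1=66 S2=25 S3=38 blocked=[]
Op 8: conn=49 S1=66 S2=25 S3=38 blocked=[]
Op 9: conn=42 S1=66 S2=25 S3=31 blocked=[]
Op 10: conn=70 S1=66 S2=25 S3=31 blocked=[]
Op 11: conn=94 S1=66 S2=25 S3=31 blocked=[]

Answer: 94 66 25 31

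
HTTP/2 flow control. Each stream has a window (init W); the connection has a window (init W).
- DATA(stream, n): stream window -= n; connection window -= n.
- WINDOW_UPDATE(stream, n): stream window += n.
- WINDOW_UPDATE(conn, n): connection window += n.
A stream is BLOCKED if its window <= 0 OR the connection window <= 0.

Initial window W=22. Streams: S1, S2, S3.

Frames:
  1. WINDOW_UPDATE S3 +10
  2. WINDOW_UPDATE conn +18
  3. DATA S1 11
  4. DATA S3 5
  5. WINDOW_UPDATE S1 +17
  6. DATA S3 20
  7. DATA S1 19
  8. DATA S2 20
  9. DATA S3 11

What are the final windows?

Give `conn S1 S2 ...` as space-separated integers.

Answer: -46 9 2 -4

Derivation:
Op 1: conn=22 S1=22 S2=22 S3=32 blocked=[]
Op 2: conn=40 S1=22 S2=22 S3=32 blocked=[]
Op 3: conn=29 S1=11 S2=22 S3=32 blocked=[]
Op 4: conn=24 S1=11 S2=22 S3=27 blocked=[]
Op 5: conn=24 S1=28 S2=22 S3=27 blocked=[]
Op 6: conn=4 S1=28 S2=22 S3=7 blocked=[]
Op 7: conn=-15 S1=9 S2=22 S3=7 blocked=[1, 2, 3]
Op 8: conn=-35 S1=9 S2=2 S3=7 blocked=[1, 2, 3]
Op 9: conn=-46 S1=9 S2=2 S3=-4 blocked=[1, 2, 3]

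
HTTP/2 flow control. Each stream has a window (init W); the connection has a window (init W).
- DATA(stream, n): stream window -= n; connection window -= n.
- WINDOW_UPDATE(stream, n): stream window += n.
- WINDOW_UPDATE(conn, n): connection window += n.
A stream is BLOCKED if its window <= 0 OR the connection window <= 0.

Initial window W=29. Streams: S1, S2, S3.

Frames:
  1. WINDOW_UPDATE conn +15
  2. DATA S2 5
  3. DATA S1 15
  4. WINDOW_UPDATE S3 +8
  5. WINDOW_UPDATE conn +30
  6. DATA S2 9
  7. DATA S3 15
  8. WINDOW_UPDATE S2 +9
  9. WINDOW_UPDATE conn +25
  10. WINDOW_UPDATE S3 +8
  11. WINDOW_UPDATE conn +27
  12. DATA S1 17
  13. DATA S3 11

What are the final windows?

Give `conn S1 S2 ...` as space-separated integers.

Answer: 54 -3 24 19

Derivation:
Op 1: conn=44 S1=29 S2=29 S3=29 blocked=[]
Op 2: conn=39 S1=29 S2=24 S3=29 blocked=[]
Op 3: conn=24 S1=14 S2=24 S3=29 blocked=[]
Op 4: conn=24 S1=14 S2=24 S3=37 blocked=[]
Op 5: conn=54 S1=14 S2=24 S3=37 blocked=[]
Op 6: conn=45 S1=14 S2=15 S3=37 blocked=[]
Op 7: conn=30 S1=14 S2=15 S3=22 blocked=[]
Op 8: conn=30 S1=14 S2=24 S3=22 blocked=[]
Op 9: conn=55 S1=14 S2=24 S3=22 blocked=[]
Op 10: conn=55 S1=14 S2=24 S3=30 blocked=[]
Op 11: conn=82 S1=14 S2=24 S3=30 blocked=[]
Op 12: conn=65 S1=-3 S2=24 S3=30 blocked=[1]
Op 13: conn=54 S1=-3 S2=24 S3=19 blocked=[1]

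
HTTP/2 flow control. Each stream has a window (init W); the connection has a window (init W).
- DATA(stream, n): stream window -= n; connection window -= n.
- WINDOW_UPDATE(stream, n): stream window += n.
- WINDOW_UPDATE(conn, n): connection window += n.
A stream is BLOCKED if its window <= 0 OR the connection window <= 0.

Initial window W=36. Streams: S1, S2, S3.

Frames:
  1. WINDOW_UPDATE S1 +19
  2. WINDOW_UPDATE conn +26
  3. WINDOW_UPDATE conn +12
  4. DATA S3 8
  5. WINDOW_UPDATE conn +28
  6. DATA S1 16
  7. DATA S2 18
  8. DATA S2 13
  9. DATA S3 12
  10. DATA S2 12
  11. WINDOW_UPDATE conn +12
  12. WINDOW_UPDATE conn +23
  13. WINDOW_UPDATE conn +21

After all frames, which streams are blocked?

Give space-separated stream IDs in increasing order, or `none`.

Answer: S2

Derivation:
Op 1: conn=36 S1=55 S2=36 S3=36 blocked=[]
Op 2: conn=62 S1=55 S2=36 S3=36 blocked=[]
Op 3: conn=74 S1=55 S2=36 S3=36 blocked=[]
Op 4: conn=66 S1=55 S2=36 S3=28 blocked=[]
Op 5: conn=94 S1=55 S2=36 S3=28 blocked=[]
Op 6: conn=78 S1=39 S2=36 S3=28 blocked=[]
Op 7: conn=60 S1=39 S2=18 S3=28 blocked=[]
Op 8: conn=47 S1=39 S2=5 S3=28 blocked=[]
Op 9: conn=35 S1=39 S2=5 S3=16 blocked=[]
Op 10: conn=23 S1=39 S2=-7 S3=16 blocked=[2]
Op 11: conn=35 S1=39 S2=-7 S3=16 blocked=[2]
Op 12: conn=58 S1=39 S2=-7 S3=16 blocked=[2]
Op 13: conn=79 S1=39 S2=-7 S3=16 blocked=[2]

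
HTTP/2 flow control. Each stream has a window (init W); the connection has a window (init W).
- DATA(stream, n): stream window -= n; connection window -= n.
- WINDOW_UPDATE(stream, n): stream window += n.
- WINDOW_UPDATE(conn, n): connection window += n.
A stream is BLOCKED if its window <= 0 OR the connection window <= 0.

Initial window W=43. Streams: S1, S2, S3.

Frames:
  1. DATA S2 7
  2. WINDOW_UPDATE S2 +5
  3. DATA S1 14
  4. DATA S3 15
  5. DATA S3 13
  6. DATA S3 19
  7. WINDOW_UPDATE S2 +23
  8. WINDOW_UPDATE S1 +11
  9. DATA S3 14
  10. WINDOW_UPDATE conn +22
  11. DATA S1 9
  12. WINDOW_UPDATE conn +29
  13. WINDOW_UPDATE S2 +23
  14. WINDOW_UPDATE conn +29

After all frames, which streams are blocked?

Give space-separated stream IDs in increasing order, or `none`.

Op 1: conn=36 S1=43 S2=36 S3=43 blocked=[]
Op 2: conn=36 S1=43 S2=41 S3=43 blocked=[]
Op 3: conn=22 S1=29 S2=41 S3=43 blocked=[]
Op 4: conn=7 S1=29 S2=41 S3=28 blocked=[]
Op 5: conn=-6 S1=29 S2=41 S3=15 blocked=[1, 2, 3]
Op 6: conn=-25 S1=29 S2=41 S3=-4 blocked=[1, 2, 3]
Op 7: conn=-25 S1=29 S2=64 S3=-4 blocked=[1, 2, 3]
Op 8: conn=-25 S1=40 S2=64 S3=-4 blocked=[1, 2, 3]
Op 9: conn=-39 S1=40 S2=64 S3=-18 blocked=[1, 2, 3]
Op 10: conn=-17 S1=40 S2=64 S3=-18 blocked=[1, 2, 3]
Op 11: conn=-26 S1=31 S2=64 S3=-18 blocked=[1, 2, 3]
Op 12: conn=3 S1=31 S2=64 S3=-18 blocked=[3]
Op 13: conn=3 S1=31 S2=87 S3=-18 blocked=[3]
Op 14: conn=32 S1=31 S2=87 S3=-18 blocked=[3]

Answer: S3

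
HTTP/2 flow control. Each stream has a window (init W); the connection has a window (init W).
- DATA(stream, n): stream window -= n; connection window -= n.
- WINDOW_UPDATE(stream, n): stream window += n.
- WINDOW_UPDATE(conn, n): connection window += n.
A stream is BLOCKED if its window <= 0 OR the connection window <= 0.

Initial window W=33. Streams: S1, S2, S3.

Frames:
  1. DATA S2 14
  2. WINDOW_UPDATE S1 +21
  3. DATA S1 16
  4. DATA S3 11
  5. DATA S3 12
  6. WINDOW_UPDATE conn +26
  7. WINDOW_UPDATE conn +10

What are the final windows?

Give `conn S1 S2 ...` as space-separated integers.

Answer: 16 38 19 10

Derivation:
Op 1: conn=19 S1=33 S2=19 S3=33 blocked=[]
Op 2: conn=19 S1=54 S2=19 S3=33 blocked=[]
Op 3: conn=3 S1=38 S2=19 S3=33 blocked=[]
Op 4: conn=-8 S1=38 S2=19 S3=22 blocked=[1, 2, 3]
Op 5: conn=-20 S1=38 S2=19 S3=10 blocked=[1, 2, 3]
Op 6: conn=6 S1=38 S2=19 S3=10 blocked=[]
Op 7: conn=16 S1=38 S2=19 S3=10 blocked=[]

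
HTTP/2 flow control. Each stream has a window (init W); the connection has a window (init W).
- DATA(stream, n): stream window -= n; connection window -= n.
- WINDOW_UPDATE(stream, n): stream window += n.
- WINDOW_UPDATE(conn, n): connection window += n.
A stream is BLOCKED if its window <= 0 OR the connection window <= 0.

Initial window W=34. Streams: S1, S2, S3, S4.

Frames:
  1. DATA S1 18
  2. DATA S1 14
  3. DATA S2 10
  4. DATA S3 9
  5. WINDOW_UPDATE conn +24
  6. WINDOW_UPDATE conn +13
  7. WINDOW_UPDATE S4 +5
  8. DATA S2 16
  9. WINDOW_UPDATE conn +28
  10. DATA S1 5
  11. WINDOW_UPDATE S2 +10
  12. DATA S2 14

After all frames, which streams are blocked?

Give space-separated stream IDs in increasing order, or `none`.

Op 1: conn=16 S1=16 S2=34 S3=34 S4=34 blocked=[]
Op 2: conn=2 S1=2 S2=34 S3=34 S4=34 blocked=[]
Op 3: conn=-8 S1=2 S2=24 S3=34 S4=34 blocked=[1, 2, 3, 4]
Op 4: conn=-17 S1=2 S2=24 S3=25 S4=34 blocked=[1, 2, 3, 4]
Op 5: conn=7 S1=2 S2=24 S3=25 S4=34 blocked=[]
Op 6: conn=20 S1=2 S2=24 S3=25 S4=34 blocked=[]
Op 7: conn=20 S1=2 S2=24 S3=25 S4=39 blocked=[]
Op 8: conn=4 S1=2 S2=8 S3=25 S4=39 blocked=[]
Op 9: conn=32 S1=2 S2=8 S3=25 S4=39 blocked=[]
Op 10: conn=27 S1=-3 S2=8 S3=25 S4=39 blocked=[1]
Op 11: conn=27 S1=-3 S2=18 S3=25 S4=39 blocked=[1]
Op 12: conn=13 S1=-3 S2=4 S3=25 S4=39 blocked=[1]

Answer: S1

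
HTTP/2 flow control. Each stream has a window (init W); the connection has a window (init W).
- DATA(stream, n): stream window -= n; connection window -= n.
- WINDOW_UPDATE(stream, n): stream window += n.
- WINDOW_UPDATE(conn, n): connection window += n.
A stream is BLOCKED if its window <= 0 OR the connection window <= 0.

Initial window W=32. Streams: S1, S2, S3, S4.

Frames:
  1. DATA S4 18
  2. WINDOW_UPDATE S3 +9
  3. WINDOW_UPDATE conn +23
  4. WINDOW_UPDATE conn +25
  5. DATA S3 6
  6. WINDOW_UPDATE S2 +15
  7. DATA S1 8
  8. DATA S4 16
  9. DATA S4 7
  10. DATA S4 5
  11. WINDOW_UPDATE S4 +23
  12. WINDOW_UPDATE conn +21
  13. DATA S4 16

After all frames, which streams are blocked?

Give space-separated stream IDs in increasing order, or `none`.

Op 1: conn=14 S1=32 S2=32 S3=32 S4=14 blocked=[]
Op 2: conn=14 S1=32 S2=32 S3=41 S4=14 blocked=[]
Op 3: conn=37 S1=32 S2=32 S3=41 S4=14 blocked=[]
Op 4: conn=62 S1=32 S2=32 S3=41 S4=14 blocked=[]
Op 5: conn=56 S1=32 S2=32 S3=35 S4=14 blocked=[]
Op 6: conn=56 S1=32 S2=47 S3=35 S4=14 blocked=[]
Op 7: conn=48 S1=24 S2=47 S3=35 S4=14 blocked=[]
Op 8: conn=32 S1=24 S2=47 S3=35 S4=-2 blocked=[4]
Op 9: conn=25 S1=24 S2=47 S3=35 S4=-9 blocked=[4]
Op 10: conn=20 S1=24 S2=47 S3=35 S4=-14 blocked=[4]
Op 11: conn=20 S1=24 S2=47 S3=35 S4=9 blocked=[]
Op 12: conn=41 S1=24 S2=47 S3=35 S4=9 blocked=[]
Op 13: conn=25 S1=24 S2=47 S3=35 S4=-7 blocked=[4]

Answer: S4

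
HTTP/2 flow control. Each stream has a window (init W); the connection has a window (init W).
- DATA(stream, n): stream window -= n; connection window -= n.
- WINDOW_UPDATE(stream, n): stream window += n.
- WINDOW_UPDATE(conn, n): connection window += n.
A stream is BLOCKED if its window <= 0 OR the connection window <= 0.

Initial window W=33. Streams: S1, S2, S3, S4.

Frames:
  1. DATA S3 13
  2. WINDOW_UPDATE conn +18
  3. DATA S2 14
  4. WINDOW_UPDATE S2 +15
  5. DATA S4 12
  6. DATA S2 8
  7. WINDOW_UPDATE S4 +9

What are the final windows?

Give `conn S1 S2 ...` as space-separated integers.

Answer: 4 33 26 20 30

Derivation:
Op 1: conn=20 S1=33 S2=33 S3=20 S4=33 blocked=[]
Op 2: conn=38 S1=33 S2=33 S3=20 S4=33 blocked=[]
Op 3: conn=24 S1=33 S2=19 S3=20 S4=33 blocked=[]
Op 4: conn=24 S1=33 S2=34 S3=20 S4=33 blocked=[]
Op 5: conn=12 S1=33 S2=34 S3=20 S4=21 blocked=[]
Op 6: conn=4 S1=33 S2=26 S3=20 S4=21 blocked=[]
Op 7: conn=4 S1=33 S2=26 S3=20 S4=30 blocked=[]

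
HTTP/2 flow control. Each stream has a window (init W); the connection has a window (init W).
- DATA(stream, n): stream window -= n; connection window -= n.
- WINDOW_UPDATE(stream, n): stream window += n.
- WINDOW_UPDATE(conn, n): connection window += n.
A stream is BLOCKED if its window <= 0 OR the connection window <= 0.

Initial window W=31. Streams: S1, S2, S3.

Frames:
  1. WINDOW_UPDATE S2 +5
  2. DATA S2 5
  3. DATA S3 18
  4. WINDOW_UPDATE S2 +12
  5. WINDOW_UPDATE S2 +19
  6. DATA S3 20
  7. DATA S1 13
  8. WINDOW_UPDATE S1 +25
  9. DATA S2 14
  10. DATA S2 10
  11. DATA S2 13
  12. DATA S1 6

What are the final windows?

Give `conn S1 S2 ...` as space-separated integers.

Op 1: conn=31 S1=31 S2=36 S3=31 blocked=[]
Op 2: conn=26 S1=31 S2=31 S3=31 blocked=[]
Op 3: conn=8 S1=31 S2=31 S3=13 blocked=[]
Op 4: conn=8 S1=31 S2=43 S3=13 blocked=[]
Op 5: conn=8 S1=31 S2=62 S3=13 blocked=[]
Op 6: conn=-12 S1=31 S2=62 S3=-7 blocked=[1, 2, 3]
Op 7: conn=-25 S1=18 S2=62 S3=-7 blocked=[1, 2, 3]
Op 8: conn=-25 S1=43 S2=62 S3=-7 blocked=[1, 2, 3]
Op 9: conn=-39 S1=43 S2=48 S3=-7 blocked=[1, 2, 3]
Op 10: conn=-49 S1=43 S2=38 S3=-7 blocked=[1, 2, 3]
Op 11: conn=-62 S1=43 S2=25 S3=-7 blocked=[1, 2, 3]
Op 12: conn=-68 S1=37 S2=25 S3=-7 blocked=[1, 2, 3]

Answer: -68 37 25 -7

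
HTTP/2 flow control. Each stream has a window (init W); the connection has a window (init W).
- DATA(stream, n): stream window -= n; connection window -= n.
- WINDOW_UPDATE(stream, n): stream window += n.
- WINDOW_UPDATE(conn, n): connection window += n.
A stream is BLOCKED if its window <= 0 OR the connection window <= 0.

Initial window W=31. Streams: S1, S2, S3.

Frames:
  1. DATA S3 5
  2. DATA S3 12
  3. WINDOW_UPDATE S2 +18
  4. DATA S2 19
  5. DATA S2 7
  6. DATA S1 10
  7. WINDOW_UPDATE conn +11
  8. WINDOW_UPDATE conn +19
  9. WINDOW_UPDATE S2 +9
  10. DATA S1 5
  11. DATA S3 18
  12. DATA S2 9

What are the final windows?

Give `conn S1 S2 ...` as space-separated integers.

Answer: -24 16 23 -4

Derivation:
Op 1: conn=26 S1=31 S2=31 S3=26 blocked=[]
Op 2: conn=14 S1=31 S2=31 S3=14 blocked=[]
Op 3: conn=14 S1=31 S2=49 S3=14 blocked=[]
Op 4: conn=-5 S1=31 S2=30 S3=14 blocked=[1, 2, 3]
Op 5: conn=-12 S1=31 S2=23 S3=14 blocked=[1, 2, 3]
Op 6: conn=-22 S1=21 S2=23 S3=14 blocked=[1, 2, 3]
Op 7: conn=-11 S1=21 S2=23 S3=14 blocked=[1, 2, 3]
Op 8: conn=8 S1=21 S2=23 S3=14 blocked=[]
Op 9: conn=8 S1=21 S2=32 S3=14 blocked=[]
Op 10: conn=3 S1=16 S2=32 S3=14 blocked=[]
Op 11: conn=-15 S1=16 S2=32 S3=-4 blocked=[1, 2, 3]
Op 12: conn=-24 S1=16 S2=23 S3=-4 blocked=[1, 2, 3]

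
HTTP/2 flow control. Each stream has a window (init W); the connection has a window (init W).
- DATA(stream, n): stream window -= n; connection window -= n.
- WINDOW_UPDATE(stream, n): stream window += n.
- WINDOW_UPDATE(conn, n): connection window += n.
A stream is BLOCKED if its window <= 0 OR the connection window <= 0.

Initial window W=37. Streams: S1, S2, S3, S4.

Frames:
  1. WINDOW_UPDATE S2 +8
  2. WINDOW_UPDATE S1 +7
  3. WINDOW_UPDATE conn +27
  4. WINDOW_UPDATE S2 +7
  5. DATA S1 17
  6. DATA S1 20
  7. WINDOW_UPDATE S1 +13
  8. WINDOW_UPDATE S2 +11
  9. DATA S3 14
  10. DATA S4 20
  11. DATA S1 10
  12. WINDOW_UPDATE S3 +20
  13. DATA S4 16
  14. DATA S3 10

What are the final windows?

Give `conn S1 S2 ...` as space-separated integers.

Op 1: conn=37 S1=37 S2=45 S3=37 S4=37 blocked=[]
Op 2: conn=37 S1=44 S2=45 S3=37 S4=37 blocked=[]
Op 3: conn=64 S1=44 S2=45 S3=37 S4=37 blocked=[]
Op 4: conn=64 S1=44 S2=52 S3=37 S4=37 blocked=[]
Op 5: conn=47 S1=27 S2=52 S3=37 S4=37 blocked=[]
Op 6: conn=27 S1=7 S2=52 S3=37 S4=37 blocked=[]
Op 7: conn=27 S1=20 S2=52 S3=37 S4=37 blocked=[]
Op 8: conn=27 S1=20 S2=63 S3=37 S4=37 blocked=[]
Op 9: conn=13 S1=20 S2=63 S3=23 S4=37 blocked=[]
Op 10: conn=-7 S1=20 S2=63 S3=23 S4=17 blocked=[1, 2, 3, 4]
Op 11: conn=-17 S1=10 S2=63 S3=23 S4=17 blocked=[1, 2, 3, 4]
Op 12: conn=-17 S1=10 S2=63 S3=43 S4=17 blocked=[1, 2, 3, 4]
Op 13: conn=-33 S1=10 S2=63 S3=43 S4=1 blocked=[1, 2, 3, 4]
Op 14: conn=-43 S1=10 S2=63 S3=33 S4=1 blocked=[1, 2, 3, 4]

Answer: -43 10 63 33 1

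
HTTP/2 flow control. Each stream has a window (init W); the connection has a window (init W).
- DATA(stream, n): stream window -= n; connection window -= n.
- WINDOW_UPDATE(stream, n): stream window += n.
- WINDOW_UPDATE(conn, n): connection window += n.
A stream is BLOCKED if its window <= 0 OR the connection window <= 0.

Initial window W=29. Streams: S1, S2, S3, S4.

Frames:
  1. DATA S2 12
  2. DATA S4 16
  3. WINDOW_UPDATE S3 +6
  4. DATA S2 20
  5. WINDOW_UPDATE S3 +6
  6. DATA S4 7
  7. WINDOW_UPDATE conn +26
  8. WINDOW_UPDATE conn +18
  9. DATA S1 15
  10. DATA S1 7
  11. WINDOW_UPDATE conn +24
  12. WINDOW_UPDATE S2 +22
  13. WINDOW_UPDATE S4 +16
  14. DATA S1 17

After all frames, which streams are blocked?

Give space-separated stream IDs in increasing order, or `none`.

Op 1: conn=17 S1=29 S2=17 S3=29 S4=29 blocked=[]
Op 2: conn=1 S1=29 S2=17 S3=29 S4=13 blocked=[]
Op 3: conn=1 S1=29 S2=17 S3=35 S4=13 blocked=[]
Op 4: conn=-19 S1=29 S2=-3 S3=35 S4=13 blocked=[1, 2, 3, 4]
Op 5: conn=-19 S1=29 S2=-3 S3=41 S4=13 blocked=[1, 2, 3, 4]
Op 6: conn=-26 S1=29 S2=-3 S3=41 S4=6 blocked=[1, 2, 3, 4]
Op 7: conn=0 S1=29 S2=-3 S3=41 S4=6 blocked=[1, 2, 3, 4]
Op 8: conn=18 S1=29 S2=-3 S3=41 S4=6 blocked=[2]
Op 9: conn=3 S1=14 S2=-3 S3=41 S4=6 blocked=[2]
Op 10: conn=-4 S1=7 S2=-3 S3=41 S4=6 blocked=[1, 2, 3, 4]
Op 11: conn=20 S1=7 S2=-3 S3=41 S4=6 blocked=[2]
Op 12: conn=20 S1=7 S2=19 S3=41 S4=6 blocked=[]
Op 13: conn=20 S1=7 S2=19 S3=41 S4=22 blocked=[]
Op 14: conn=3 S1=-10 S2=19 S3=41 S4=22 blocked=[1]

Answer: S1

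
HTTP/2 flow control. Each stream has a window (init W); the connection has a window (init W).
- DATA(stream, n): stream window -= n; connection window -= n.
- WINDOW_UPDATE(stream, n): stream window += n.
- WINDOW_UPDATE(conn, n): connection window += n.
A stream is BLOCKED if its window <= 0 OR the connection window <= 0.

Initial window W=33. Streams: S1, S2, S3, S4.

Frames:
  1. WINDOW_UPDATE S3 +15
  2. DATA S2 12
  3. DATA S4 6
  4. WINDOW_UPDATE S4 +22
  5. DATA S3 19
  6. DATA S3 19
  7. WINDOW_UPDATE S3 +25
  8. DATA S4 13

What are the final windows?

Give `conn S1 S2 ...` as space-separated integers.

Op 1: conn=33 S1=33 S2=33 S3=48 S4=33 blocked=[]
Op 2: conn=21 S1=33 S2=21 S3=48 S4=33 blocked=[]
Op 3: conn=15 S1=33 S2=21 S3=48 S4=27 blocked=[]
Op 4: conn=15 S1=33 S2=21 S3=48 S4=49 blocked=[]
Op 5: conn=-4 S1=33 S2=21 S3=29 S4=49 blocked=[1, 2, 3, 4]
Op 6: conn=-23 S1=33 S2=21 S3=10 S4=49 blocked=[1, 2, 3, 4]
Op 7: conn=-23 S1=33 S2=21 S3=35 S4=49 blocked=[1, 2, 3, 4]
Op 8: conn=-36 S1=33 S2=21 S3=35 S4=36 blocked=[1, 2, 3, 4]

Answer: -36 33 21 35 36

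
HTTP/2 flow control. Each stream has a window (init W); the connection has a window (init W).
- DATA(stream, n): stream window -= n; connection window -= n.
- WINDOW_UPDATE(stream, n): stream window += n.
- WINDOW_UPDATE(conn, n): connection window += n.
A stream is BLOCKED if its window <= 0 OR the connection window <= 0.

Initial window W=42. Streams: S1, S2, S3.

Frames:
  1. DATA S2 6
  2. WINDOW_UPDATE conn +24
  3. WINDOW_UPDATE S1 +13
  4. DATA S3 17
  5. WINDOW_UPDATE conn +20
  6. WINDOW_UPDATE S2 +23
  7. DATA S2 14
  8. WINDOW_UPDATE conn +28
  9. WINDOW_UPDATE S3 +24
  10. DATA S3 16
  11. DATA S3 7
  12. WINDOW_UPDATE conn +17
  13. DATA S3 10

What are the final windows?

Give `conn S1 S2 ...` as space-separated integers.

Op 1: conn=36 S1=42 S2=36 S3=42 blocked=[]
Op 2: conn=60 S1=42 S2=36 S3=42 blocked=[]
Op 3: conn=60 S1=55 S2=36 S3=42 blocked=[]
Op 4: conn=43 S1=55 S2=36 S3=25 blocked=[]
Op 5: conn=63 S1=55 S2=36 S3=25 blocked=[]
Op 6: conn=63 S1=55 S2=59 S3=25 blocked=[]
Op 7: conn=49 S1=55 S2=45 S3=25 blocked=[]
Op 8: conn=77 S1=55 S2=45 S3=25 blocked=[]
Op 9: conn=77 S1=55 S2=45 S3=49 blocked=[]
Op 10: conn=61 S1=55 S2=45 S3=33 blocked=[]
Op 11: conn=54 S1=55 S2=45 S3=26 blocked=[]
Op 12: conn=71 S1=55 S2=45 S3=26 blocked=[]
Op 13: conn=61 S1=55 S2=45 S3=16 blocked=[]

Answer: 61 55 45 16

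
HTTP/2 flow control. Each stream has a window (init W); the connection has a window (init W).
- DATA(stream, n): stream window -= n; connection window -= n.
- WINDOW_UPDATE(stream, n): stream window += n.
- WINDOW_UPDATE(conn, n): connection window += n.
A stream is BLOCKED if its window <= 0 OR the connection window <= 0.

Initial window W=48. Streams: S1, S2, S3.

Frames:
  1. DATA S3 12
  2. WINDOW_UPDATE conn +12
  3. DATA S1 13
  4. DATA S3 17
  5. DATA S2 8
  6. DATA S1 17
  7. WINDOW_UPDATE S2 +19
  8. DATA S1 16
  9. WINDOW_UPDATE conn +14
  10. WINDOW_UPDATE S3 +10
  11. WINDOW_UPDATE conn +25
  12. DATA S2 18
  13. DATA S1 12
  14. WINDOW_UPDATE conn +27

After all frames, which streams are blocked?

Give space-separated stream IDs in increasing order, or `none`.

Answer: S1

Derivation:
Op 1: conn=36 S1=48 S2=48 S3=36 blocked=[]
Op 2: conn=48 S1=48 S2=48 S3=36 blocked=[]
Op 3: conn=35 S1=35 S2=48 S3=36 blocked=[]
Op 4: conn=18 S1=35 S2=48 S3=19 blocked=[]
Op 5: conn=10 S1=35 S2=40 S3=19 blocked=[]
Op 6: conn=-7 S1=18 S2=40 S3=19 blocked=[1, 2, 3]
Op 7: conn=-7 S1=18 S2=59 S3=19 blocked=[1, 2, 3]
Op 8: conn=-23 S1=2 S2=59 S3=19 blocked=[1, 2, 3]
Op 9: conn=-9 S1=2 S2=59 S3=19 blocked=[1, 2, 3]
Op 10: conn=-9 S1=2 S2=59 S3=29 blocked=[1, 2, 3]
Op 11: conn=16 S1=2 S2=59 S3=29 blocked=[]
Op 12: conn=-2 S1=2 S2=41 S3=29 blocked=[1, 2, 3]
Op 13: conn=-14 S1=-10 S2=41 S3=29 blocked=[1, 2, 3]
Op 14: conn=13 S1=-10 S2=41 S3=29 blocked=[1]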